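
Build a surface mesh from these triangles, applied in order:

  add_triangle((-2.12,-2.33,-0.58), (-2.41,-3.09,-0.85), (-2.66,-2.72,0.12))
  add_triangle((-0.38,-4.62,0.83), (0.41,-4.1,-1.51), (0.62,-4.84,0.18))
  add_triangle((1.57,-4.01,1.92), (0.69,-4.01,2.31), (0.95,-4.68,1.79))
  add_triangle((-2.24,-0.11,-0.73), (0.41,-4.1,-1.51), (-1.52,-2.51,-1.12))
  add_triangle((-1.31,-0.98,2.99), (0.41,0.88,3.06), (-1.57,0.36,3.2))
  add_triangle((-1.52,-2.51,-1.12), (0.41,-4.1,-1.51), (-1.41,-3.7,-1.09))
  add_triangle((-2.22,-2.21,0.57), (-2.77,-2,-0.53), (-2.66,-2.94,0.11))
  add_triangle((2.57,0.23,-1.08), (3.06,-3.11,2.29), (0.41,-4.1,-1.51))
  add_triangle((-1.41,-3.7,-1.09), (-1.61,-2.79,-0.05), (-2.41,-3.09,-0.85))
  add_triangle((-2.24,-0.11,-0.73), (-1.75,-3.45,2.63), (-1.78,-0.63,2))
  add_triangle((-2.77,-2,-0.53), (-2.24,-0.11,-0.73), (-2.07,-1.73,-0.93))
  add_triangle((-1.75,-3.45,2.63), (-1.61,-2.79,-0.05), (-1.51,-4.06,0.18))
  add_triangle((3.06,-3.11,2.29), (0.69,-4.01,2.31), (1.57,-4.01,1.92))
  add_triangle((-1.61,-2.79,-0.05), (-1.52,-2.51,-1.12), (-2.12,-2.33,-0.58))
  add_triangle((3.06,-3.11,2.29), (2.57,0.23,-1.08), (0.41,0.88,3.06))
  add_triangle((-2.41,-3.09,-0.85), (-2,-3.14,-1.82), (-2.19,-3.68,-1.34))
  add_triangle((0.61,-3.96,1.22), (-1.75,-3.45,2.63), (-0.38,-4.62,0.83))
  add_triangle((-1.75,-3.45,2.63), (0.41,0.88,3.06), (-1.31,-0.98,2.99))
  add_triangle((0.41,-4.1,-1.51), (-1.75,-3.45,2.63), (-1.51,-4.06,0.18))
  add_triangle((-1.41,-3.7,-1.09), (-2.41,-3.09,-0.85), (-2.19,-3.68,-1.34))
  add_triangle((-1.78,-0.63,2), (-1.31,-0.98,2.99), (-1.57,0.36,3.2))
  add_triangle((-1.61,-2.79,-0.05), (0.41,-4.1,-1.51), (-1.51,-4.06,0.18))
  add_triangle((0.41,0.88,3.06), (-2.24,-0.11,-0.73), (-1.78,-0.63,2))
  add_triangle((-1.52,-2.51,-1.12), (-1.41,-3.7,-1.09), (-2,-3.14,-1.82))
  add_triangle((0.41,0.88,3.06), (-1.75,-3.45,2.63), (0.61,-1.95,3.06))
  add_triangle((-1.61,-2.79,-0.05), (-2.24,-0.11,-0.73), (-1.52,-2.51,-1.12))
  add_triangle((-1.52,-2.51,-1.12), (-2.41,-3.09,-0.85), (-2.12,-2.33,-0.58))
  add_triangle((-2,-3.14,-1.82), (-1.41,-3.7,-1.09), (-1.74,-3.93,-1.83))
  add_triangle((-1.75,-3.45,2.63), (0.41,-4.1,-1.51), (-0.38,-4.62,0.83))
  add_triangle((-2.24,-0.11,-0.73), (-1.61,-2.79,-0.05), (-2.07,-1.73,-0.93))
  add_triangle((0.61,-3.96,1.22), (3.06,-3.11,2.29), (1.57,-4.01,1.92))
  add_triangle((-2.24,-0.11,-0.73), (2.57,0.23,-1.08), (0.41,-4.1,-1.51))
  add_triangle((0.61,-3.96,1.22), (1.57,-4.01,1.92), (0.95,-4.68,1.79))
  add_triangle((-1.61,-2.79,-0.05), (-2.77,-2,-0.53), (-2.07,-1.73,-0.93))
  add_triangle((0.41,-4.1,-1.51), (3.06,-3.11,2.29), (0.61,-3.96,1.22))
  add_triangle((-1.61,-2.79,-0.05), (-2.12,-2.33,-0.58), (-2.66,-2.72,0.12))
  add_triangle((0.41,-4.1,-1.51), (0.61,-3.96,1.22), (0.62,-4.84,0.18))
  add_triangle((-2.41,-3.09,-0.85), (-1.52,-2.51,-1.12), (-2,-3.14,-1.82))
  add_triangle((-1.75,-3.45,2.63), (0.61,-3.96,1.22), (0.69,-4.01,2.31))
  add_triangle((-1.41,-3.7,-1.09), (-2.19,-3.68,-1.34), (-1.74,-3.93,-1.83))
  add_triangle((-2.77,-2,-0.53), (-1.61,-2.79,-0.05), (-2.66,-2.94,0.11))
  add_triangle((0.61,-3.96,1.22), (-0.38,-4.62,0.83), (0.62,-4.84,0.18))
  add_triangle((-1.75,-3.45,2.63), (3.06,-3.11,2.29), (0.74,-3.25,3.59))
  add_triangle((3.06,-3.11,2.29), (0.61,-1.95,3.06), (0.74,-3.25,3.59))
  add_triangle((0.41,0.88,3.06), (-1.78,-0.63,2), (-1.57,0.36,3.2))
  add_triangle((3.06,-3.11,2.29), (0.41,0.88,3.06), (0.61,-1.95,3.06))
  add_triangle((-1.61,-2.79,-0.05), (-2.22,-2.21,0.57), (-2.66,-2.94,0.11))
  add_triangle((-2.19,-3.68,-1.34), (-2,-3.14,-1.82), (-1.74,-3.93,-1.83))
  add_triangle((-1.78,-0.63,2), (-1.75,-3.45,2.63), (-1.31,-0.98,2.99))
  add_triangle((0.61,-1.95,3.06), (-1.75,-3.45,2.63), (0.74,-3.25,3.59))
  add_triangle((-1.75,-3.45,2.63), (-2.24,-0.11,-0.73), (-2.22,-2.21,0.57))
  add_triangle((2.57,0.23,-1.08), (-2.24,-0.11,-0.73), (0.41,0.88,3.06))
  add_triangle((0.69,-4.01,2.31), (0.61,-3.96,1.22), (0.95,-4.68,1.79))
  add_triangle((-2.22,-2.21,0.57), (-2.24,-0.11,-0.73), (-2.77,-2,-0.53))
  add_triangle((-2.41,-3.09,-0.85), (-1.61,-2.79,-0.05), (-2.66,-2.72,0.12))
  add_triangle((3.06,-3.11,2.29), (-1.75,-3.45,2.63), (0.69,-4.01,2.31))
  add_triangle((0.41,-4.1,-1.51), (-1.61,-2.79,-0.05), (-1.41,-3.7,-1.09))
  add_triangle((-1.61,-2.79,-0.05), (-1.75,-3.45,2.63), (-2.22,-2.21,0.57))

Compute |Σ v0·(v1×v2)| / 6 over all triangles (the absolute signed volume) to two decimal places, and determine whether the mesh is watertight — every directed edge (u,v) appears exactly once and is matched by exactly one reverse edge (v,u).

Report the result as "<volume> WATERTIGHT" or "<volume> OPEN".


67.18 WATERTIGHT

Per-triangle v0·(v1×v2)/6:
  t1: +0.1185
  t2: +1.3644
  t3: +0.4951
  t4: +0.5336
  t5: +1.3867
  t6: +0.5679
  t7: +0.2947
  t8: +8.2750
  t9: +0.5663
  t10: +2.5921
  t11: +0.4043
  t12: +1.0142
  t13: +0.9513
  t14: -0.3697
  t15: +5.9766
  t16: +0.2592
  t17: +2.0225
  t18: +1.6969
  t19: +2.7087
  t20: +0.2238
  t21: +0.6324
  t22: +0.8826
  t23: +1.4210
  t24: -0.1224
  t25: +3.4634
  t26: +1.0638
  t27: +0.0532
  t28: -0.1993
  t29: +1.3798
  t30: -0.5471
  t31: +0.3291
  t32: +3.0132
  t33: +0.1153
  t34: +0.4292
  t35: +4.5290
  t36: -0.3338
  t37: +0.0381
  t38: -0.1162
  t39: +1.6929
  t40: +0.2883
  t41: +0.3436
  t42: +0.8955
  t43: +3.0775
  t44: +1.2572
  t45: -0.6433
  t46: +3.5893
  t47: +0.2016
  t48: +0.2806
  t49: +1.1731
  t50: +1.1381
  t51: +0.8857
  t52: +0.7290
  t53: +0.1459
  t54: +0.6078
  t55: +0.4521
  t56: +1.8651
  t57: +0.8370
  t58: +1.2508
Σ = +67.1811 → |volume| = 67.18

Directed edges: 174 total, each appears once with its reverse present → watertight.


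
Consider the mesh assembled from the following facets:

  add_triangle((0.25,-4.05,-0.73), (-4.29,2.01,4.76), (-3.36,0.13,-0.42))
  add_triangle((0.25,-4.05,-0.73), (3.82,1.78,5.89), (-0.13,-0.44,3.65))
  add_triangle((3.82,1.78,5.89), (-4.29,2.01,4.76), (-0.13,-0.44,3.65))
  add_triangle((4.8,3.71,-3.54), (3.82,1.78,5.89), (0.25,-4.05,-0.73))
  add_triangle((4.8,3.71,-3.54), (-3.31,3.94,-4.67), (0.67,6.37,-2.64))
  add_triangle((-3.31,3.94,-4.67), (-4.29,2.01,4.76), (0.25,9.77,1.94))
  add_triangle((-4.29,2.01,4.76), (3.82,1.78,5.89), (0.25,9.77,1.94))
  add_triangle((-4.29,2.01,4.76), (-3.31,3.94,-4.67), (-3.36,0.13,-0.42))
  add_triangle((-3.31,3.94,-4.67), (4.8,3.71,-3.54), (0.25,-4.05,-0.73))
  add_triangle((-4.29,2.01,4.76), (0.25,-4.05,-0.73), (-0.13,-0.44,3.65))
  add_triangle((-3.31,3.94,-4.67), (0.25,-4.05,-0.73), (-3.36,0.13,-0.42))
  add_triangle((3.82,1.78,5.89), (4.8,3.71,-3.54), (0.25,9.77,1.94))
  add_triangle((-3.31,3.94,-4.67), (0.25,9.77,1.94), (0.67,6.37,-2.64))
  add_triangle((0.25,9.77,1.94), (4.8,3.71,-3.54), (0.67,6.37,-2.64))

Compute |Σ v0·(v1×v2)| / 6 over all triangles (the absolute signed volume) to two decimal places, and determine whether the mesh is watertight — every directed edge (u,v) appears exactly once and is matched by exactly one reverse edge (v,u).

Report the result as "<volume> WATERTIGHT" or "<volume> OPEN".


400.40 WATERTIGHT

Per-triangle v0·(v1×v2)/6:
  t1: +11.1971
  t2: +10.4834
  t3: +12.5756
  t4: +30.0693
  t5: +22.1365
  t6: +62.7644
  t7: +65.9418
  t8: +15.7010
  t9: +26.9758
  t10: +10.0203
  t11: +11.2551
  t12: +68.7026
  t13: +26.1887
  t14: +26.3862
Σ = +400.3980 → |volume| = 400.40

Directed edges: 42 total, each appears once with its reverse present → watertight.


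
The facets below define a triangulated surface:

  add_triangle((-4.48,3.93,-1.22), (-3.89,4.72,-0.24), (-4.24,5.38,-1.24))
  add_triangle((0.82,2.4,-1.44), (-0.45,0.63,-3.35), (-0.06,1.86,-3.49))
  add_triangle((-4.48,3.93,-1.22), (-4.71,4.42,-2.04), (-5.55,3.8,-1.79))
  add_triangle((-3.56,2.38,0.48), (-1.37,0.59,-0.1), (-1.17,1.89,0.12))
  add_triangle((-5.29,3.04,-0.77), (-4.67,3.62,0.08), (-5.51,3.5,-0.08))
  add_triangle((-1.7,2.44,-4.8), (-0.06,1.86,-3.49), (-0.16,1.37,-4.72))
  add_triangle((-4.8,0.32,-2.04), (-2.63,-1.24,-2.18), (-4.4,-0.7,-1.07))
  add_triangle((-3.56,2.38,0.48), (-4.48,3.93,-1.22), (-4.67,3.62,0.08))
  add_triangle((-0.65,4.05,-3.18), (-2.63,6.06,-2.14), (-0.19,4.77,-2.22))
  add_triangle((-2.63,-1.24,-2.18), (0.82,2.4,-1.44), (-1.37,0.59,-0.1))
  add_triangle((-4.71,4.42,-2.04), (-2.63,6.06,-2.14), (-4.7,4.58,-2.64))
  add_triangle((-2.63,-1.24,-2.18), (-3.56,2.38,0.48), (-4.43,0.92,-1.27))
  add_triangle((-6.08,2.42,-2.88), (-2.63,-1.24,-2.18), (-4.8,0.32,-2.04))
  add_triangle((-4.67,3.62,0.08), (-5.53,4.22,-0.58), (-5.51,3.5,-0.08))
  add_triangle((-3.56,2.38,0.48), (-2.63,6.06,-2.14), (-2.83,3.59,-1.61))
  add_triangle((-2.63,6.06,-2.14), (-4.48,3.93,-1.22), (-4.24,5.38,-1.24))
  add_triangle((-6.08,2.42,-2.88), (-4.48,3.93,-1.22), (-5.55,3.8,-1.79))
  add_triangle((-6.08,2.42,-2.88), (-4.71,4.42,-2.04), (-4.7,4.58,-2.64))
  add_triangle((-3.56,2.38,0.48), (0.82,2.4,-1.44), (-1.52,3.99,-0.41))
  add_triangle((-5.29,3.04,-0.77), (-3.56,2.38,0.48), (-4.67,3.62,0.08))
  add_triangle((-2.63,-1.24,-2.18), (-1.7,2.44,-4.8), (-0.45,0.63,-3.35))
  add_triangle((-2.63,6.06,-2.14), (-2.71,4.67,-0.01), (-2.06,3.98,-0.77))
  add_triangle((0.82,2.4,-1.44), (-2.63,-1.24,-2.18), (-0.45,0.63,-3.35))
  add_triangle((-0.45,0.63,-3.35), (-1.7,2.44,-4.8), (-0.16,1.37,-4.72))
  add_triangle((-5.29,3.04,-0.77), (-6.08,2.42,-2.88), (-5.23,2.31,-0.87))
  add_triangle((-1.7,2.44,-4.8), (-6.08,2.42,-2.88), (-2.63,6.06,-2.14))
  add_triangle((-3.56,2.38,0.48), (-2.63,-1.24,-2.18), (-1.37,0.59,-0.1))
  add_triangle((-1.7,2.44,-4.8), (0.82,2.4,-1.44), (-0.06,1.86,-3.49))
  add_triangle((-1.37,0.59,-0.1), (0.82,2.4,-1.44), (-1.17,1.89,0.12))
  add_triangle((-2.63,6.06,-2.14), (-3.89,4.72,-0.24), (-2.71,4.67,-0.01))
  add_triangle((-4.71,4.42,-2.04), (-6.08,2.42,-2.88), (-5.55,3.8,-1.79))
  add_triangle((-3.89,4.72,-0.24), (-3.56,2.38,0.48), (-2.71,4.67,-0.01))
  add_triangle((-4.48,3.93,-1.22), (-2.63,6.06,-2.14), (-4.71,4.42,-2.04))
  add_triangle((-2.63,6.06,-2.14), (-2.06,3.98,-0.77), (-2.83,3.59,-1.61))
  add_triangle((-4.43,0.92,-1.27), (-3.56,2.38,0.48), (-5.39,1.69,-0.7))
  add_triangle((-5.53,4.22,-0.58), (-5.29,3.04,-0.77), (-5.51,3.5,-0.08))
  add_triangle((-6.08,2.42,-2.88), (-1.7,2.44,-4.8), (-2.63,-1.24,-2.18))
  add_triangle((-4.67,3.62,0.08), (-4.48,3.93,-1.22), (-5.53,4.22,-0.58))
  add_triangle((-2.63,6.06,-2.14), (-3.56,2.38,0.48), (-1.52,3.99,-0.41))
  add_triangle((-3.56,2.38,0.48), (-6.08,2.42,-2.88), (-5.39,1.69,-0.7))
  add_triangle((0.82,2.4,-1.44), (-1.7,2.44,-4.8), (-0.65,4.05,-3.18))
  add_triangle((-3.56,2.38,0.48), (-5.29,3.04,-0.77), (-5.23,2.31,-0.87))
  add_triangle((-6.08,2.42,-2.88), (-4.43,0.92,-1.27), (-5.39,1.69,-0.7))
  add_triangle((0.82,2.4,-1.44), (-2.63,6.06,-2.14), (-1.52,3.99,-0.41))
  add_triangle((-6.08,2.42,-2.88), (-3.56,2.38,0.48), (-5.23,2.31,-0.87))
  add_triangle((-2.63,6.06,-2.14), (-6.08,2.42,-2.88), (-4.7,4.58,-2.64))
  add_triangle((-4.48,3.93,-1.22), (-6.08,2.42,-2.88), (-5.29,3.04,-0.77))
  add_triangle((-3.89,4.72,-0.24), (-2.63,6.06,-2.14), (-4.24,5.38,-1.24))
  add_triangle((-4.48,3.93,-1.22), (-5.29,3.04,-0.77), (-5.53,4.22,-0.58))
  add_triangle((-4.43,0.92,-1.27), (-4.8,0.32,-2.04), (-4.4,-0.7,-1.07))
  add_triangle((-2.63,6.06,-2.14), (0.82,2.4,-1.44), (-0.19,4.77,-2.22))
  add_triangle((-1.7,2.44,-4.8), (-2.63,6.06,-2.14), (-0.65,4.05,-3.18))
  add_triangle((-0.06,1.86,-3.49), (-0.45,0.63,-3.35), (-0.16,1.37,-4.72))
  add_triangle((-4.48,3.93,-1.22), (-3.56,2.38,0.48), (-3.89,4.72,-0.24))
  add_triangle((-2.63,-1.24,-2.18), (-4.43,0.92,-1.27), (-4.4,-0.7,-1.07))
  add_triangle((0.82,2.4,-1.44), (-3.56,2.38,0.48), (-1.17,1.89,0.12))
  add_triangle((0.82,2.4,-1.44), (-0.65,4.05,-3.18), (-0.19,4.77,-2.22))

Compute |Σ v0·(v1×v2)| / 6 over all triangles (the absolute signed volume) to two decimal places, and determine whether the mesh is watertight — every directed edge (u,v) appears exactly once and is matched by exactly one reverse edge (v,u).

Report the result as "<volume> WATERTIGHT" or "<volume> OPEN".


Per-triangle v0·(v1×v2)/6:
  t1: +1.0992
  t2: +0.1951
  t3: +0.6643
  t4: -0.1944
  t5: -0.3726
  t6: +1.0723
  t7: +1.7499
  t8: -0.2340
  t9: +2.7236
  t10: -2.0623
  t11: +1.5709
  t12: +0.2515
  t13: +2.0472
  t14: +0.3959
  t15: +2.5699
  t16: +1.5261
  t17: -0.3708
  t18: +1.5915
  t19: -1.2700
  t20: +0.6002
  t21: +2.9782
  t22: -0.1123
  t23: -1.8448
  t24: +0.6911
  t25: +1.1204
  t26: +18.6956
  t27: -0.0164
  t28: +1.4779
  t29: -0.6038
  t30: +2.0641
  t31: +1.8558
  t32: +0.8244
  t33: +1.8158
  t34: -0.9314
  t35: -0.3916
  t36: +0.5972
  t37: +10.9263
  t38: +0.3074
  t39: +2.8321
  t40: +2.8080
  t41: +1.9537
  t42: +0.5801
  t43: +1.2013
  t44: +2.0050
  t45: -1.0674
  t46: +0.3534
  t47: +2.9219
  t48: +1.5181
  t49: +0.7906
  t50: +0.8867
  t51: -0.1181
  t52: +5.5390
  t53: -0.2085
  t54: +1.8696
  t55: -1.9515
  t56: +0.8078
  t57: +1.0682
Σ = +76.7977 → |volume| = 76.80

Directed edges: 171 total; 7 unmatched, e.g. (-4.8,0.32,-2.04)→(-6.08,2.42,-2.88) → open.

76.80 OPEN


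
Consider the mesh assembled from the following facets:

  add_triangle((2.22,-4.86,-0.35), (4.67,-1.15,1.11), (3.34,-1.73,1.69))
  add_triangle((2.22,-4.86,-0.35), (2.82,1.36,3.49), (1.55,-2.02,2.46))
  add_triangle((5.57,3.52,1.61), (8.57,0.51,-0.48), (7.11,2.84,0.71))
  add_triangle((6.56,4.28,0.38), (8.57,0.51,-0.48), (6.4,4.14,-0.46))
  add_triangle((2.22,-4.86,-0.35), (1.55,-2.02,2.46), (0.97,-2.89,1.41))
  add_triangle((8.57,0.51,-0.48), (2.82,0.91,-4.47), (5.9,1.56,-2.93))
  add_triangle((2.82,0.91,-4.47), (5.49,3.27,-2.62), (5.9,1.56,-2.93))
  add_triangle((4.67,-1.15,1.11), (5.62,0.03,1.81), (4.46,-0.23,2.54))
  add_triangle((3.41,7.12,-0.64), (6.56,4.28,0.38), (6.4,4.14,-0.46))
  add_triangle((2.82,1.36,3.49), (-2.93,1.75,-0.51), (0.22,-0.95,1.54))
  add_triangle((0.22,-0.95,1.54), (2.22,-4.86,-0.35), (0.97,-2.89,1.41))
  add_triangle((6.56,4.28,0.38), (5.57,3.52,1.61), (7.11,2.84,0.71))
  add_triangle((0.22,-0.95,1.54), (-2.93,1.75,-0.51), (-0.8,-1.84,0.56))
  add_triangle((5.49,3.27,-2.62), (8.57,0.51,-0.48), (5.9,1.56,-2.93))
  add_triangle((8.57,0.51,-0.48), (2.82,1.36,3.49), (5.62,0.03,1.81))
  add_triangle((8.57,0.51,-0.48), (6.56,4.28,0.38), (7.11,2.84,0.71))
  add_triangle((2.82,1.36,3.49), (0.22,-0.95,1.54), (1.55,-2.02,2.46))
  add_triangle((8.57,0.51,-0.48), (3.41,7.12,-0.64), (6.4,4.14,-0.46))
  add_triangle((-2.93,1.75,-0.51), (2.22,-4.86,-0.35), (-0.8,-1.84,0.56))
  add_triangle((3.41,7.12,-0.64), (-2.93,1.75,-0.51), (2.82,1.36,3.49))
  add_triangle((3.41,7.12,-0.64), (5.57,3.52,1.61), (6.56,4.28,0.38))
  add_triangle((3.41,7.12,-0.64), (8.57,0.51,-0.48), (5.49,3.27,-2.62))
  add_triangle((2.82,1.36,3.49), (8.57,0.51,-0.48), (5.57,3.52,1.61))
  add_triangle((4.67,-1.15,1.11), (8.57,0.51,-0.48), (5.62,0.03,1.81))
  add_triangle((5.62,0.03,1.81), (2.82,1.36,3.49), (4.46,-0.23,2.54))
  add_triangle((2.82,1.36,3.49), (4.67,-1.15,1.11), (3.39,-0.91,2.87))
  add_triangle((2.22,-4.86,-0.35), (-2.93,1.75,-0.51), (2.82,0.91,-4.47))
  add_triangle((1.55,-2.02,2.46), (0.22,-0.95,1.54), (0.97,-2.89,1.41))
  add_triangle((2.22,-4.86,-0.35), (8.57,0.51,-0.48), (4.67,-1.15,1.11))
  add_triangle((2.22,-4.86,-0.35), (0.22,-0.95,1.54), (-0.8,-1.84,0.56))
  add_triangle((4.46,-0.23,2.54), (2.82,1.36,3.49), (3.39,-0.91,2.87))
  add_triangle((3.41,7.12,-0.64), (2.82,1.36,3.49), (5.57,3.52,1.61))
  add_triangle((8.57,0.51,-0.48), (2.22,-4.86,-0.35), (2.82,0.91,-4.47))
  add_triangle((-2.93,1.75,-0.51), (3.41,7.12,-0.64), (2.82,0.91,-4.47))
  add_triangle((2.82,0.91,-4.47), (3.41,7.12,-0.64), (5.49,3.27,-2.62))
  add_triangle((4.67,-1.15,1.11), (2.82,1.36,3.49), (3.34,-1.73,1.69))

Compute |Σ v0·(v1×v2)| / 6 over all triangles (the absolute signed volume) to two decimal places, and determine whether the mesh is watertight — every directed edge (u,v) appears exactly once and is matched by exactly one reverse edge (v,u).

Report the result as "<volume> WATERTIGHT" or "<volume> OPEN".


Per-triangle v0·(v1×v2)/6:
  t1: +3.6284
  t2: +5.5390
  t3: +1.5877
  t4: +4.5773
  t5: +1.5611
  t6: +4.6899
  t7: +5.5059
  t8: +1.3082
  t9: +4.4787
  t10: +3.4314
  t11: -0.1757
  t12: +2.4947
  t13: +1.4202
  t14: +6.9355
  t15: +5.2044
  t16: +3.5768
  t17: +1.3801
  t18: +1.4077
  t19: +2.0403
  t20: +15.2446
  t21: +6.7855
  t22: +20.9597
  t23: +13.3410
  t24: +3.7371
  t25: +2.0040
  t26: -3.4658
  t27: +9.4944
  t28: +0.5224
  t29: +10.2400
  t30: +2.0173
  t31: +2.0808
  t32: +11.6920
  t33: +30.9859
  t34: +20.6198
  t35: +13.8521
  t36: +3.4246
Σ = +224.1266 → |volume| = 224.13

Directed edges: 108 total; 6 unmatched, e.g. (3.34,-1.73,1.69)→(2.22,-4.86,-0.35) → open.

224.13 OPEN


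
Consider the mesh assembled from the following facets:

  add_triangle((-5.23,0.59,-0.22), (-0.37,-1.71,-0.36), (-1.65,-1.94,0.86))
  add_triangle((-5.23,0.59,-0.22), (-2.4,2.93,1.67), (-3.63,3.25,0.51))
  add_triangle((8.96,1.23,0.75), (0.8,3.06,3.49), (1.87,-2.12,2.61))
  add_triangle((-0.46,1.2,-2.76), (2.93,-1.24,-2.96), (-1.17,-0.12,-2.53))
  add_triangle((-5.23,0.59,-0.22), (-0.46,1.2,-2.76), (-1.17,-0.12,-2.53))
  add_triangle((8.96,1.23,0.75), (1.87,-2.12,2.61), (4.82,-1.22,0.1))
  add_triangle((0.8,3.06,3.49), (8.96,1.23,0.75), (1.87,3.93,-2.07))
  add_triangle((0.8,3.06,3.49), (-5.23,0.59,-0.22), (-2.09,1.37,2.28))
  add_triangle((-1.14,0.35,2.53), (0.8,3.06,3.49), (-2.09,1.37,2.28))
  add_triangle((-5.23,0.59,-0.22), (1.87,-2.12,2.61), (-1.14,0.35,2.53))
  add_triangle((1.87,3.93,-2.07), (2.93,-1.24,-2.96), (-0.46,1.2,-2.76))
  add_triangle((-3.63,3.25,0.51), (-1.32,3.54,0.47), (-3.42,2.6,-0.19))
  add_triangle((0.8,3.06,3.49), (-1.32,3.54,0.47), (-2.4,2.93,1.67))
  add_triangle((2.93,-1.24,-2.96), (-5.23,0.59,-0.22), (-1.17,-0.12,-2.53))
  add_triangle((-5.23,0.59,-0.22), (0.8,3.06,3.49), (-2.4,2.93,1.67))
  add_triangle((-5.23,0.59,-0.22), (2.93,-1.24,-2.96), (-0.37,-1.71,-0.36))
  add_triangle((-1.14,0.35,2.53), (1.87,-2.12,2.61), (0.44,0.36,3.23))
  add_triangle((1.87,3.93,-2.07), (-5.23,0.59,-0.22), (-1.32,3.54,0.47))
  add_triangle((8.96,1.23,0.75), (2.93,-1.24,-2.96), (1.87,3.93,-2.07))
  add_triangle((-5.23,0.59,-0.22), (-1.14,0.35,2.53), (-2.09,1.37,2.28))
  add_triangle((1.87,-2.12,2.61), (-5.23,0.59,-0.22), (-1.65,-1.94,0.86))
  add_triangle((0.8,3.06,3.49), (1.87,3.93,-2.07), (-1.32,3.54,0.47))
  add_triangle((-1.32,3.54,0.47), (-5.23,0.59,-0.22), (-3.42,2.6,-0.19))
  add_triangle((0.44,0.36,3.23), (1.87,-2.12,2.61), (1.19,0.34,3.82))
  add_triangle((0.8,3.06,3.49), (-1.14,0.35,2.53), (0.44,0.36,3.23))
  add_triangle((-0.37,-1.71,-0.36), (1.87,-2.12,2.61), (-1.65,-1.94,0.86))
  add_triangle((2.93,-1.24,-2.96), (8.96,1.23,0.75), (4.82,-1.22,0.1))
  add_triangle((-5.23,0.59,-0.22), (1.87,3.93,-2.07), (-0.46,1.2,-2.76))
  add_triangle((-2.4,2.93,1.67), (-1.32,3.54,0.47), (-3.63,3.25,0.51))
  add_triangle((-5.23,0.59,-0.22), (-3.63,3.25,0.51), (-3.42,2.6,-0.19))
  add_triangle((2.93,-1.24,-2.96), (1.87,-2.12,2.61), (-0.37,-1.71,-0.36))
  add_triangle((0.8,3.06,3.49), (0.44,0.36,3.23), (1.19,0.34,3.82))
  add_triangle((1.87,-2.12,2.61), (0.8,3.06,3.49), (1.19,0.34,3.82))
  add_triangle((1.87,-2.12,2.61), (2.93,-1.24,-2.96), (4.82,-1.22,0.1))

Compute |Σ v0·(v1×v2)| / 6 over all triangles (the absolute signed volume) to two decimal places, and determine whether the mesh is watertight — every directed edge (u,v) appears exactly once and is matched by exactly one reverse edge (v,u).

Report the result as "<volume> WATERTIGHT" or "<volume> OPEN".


Per-triangle v0·(v1×v2)/6:
  t1: +2.0575
  t2: +2.8487
  t3: +22.9581
  t4: +2.7910
  t5: +3.0847
  t6: +7.9712
  t7: +28.5861
  t8: +3.0850
  t9: +2.2098
  t10: +4.7784
  t11: +7.3462
  t12: +0.8771
  t13: +3.8458
  t14: +1.2894
  t15: +3.1488
  t16: +4.4349
  t17: +1.8714
  t18: +8.2481
  t19: +23.0426
  t20: +2.0918
  t21: +3.1447
  t22: +9.0366
  t23: -1.1507
  t24: +0.7992
  t25: +2.1467
  t26: +1.9134
  t27: +8.2625
  t28: +7.7422
  t29: +1.7670
  t30: +1.3933
  t31: +4.5771
  t32: +0.9778
  t33: +1.4200
  t34: +5.0254
Σ = +183.6216 → |volume| = 183.62

Directed edges: 102 total, each appears once with its reverse present → watertight.

183.62 WATERTIGHT


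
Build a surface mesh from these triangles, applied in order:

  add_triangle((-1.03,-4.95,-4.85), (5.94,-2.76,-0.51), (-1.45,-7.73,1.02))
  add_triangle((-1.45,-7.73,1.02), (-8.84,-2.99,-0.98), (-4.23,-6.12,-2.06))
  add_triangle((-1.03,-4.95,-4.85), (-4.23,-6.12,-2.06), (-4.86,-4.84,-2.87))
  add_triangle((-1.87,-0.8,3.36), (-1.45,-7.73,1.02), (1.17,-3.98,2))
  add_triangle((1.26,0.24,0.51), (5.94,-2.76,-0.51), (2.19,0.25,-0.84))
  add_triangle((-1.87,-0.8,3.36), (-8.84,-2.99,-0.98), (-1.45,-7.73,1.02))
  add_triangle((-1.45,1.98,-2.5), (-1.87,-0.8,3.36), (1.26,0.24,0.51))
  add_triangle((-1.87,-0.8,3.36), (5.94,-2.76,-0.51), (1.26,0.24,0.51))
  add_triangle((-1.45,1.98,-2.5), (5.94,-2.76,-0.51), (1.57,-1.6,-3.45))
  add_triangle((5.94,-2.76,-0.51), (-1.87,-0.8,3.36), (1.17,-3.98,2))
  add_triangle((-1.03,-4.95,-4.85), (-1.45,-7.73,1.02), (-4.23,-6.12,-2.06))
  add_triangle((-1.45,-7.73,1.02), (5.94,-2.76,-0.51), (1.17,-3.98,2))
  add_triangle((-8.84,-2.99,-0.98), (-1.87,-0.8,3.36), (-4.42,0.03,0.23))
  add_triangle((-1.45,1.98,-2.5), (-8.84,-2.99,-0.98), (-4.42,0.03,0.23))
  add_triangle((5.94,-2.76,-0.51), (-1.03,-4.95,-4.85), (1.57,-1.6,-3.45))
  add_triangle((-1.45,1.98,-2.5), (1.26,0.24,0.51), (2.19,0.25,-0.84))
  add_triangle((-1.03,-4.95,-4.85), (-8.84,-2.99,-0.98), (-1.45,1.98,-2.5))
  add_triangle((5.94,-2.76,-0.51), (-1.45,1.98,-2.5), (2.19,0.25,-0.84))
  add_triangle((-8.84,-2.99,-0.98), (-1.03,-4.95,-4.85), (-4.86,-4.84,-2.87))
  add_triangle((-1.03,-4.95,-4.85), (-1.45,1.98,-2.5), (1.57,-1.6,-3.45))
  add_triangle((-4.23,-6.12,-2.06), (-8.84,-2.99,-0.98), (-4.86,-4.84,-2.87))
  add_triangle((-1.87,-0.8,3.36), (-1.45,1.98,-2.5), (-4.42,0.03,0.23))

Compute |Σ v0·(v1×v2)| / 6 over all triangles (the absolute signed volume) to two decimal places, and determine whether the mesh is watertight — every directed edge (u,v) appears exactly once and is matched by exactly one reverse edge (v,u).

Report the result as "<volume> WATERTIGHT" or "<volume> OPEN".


Per-triangle v0·(v1×v2)/6:
  t1: +45.8990
  t2: +25.1283
  t3: +7.9456
  t4: +11.3038
  t5: +1.3085
  t6: +37.7585
  t7: +1.7723
  t8: +3.6359
  t9: +6.5490
  t10: +7.4141
  t11: +21.4763
  t12: +14.4286
  t13: +8.1928
  t14: +7.8766
  t15: +13.5609
  t16: +0.8851
  t17: +33.0968
  t18: +2.4504
  t19: +6.4961
  t20: +9.8620
  t21: +8.6137
  t22: +3.1934
Σ = +278.8479 → |volume| = 278.85

Directed edges: 66 total, each appears once with its reverse present → watertight.

278.85 WATERTIGHT


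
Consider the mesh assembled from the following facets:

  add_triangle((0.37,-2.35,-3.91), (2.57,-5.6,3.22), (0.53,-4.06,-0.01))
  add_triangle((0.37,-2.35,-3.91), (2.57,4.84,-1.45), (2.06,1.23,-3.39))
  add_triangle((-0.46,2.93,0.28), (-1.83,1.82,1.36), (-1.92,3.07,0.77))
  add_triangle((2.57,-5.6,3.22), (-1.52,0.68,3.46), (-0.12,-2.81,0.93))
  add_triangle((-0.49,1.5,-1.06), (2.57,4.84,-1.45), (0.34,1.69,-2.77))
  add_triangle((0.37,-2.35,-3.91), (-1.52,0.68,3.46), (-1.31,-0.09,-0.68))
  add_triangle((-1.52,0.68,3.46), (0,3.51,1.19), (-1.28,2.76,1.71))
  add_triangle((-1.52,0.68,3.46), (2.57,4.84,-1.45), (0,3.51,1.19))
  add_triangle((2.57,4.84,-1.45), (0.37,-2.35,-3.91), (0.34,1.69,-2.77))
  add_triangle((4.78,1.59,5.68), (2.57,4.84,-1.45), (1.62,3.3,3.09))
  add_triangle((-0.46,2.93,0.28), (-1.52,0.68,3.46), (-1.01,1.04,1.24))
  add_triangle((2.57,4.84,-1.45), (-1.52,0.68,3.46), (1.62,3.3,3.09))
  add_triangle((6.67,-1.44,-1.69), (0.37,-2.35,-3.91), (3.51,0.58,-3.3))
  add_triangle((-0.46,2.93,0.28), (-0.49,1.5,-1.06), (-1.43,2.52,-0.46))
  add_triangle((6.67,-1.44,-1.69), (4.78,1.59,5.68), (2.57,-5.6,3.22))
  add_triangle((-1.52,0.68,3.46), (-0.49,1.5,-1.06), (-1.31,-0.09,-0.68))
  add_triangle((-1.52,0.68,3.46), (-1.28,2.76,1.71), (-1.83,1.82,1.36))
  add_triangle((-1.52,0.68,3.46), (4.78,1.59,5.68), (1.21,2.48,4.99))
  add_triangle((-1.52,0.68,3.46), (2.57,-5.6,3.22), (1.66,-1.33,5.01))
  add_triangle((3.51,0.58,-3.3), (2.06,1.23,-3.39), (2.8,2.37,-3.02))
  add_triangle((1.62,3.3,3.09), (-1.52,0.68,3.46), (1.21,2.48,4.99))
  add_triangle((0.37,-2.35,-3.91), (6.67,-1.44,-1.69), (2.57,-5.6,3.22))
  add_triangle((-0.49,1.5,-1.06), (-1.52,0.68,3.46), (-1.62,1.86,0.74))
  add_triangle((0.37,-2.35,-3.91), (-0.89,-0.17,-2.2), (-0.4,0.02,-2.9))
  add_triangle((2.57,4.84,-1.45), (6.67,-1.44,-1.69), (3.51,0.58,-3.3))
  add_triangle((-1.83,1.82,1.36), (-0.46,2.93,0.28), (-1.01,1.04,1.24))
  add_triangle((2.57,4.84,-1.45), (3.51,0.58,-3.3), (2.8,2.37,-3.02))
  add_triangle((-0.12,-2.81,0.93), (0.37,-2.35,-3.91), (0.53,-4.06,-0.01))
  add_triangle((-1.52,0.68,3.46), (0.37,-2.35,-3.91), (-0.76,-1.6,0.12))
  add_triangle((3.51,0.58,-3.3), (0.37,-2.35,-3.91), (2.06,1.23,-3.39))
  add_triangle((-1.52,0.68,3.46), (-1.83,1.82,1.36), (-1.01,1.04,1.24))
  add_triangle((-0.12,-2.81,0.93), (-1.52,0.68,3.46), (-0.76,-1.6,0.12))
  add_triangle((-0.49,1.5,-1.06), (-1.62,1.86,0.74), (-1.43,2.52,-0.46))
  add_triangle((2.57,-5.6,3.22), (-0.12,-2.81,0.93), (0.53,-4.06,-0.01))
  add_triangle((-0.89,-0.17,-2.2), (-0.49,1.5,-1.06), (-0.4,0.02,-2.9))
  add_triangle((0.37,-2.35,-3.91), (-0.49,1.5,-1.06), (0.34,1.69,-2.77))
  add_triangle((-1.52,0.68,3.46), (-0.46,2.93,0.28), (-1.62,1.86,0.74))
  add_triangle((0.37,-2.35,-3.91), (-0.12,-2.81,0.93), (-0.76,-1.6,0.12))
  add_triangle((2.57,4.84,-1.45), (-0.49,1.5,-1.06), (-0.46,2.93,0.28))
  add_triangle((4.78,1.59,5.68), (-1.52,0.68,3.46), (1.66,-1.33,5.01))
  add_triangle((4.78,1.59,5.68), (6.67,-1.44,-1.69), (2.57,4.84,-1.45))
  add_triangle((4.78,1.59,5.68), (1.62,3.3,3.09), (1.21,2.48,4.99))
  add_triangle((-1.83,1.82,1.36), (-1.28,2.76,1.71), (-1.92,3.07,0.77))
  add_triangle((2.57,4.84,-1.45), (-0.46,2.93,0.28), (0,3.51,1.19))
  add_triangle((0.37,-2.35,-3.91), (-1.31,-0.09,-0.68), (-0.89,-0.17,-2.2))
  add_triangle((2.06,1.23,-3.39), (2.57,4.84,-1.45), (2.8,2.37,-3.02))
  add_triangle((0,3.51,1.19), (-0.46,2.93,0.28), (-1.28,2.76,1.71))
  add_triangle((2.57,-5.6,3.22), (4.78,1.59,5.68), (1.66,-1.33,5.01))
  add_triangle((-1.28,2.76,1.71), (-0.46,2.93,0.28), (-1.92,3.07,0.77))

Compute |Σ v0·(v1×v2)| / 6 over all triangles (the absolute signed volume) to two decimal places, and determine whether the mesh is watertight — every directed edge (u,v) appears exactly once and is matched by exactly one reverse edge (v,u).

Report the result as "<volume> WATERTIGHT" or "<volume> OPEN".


271.01 OPEN

Per-triangle v0·(v1×v2)/6:
  t1: +4.9966
  t2: +1.2932
  t3: -0.4735
  t4: +5.8396
  t5: +2.0746
  t6: +1.5011
  t7: +1.7297
  t8: +2.1069
  t9: +5.0288
  t10: +13.6058
  t11: -0.6166
  t12: +5.7980
  t13: +11.7590
  t14: +0.5207
  t15: +49.9326
  t16: +1.5608
  t17: +1.2494
  t18: +5.3608
  t19: +8.5587
  t20: +1.4198
  t21: +2.7085
  t22: +31.1729
  t23: -0.3308
  t24: +0.7553
  t25: +13.2694
  t26: -0.3697
  t27: +2.0791
  t28: +1.2460
  t29: +0.6167
  t30: +3.9036
  t31: -0.1494
  t32: +1.4908
  t33: +0.0226
  t34: +2.2311
  t35: +0.4539
  t36: +1.3990
  t37: +1.8136
  t38: +1.6087
  t39: +2.1944
  t40: +10.7655
  t41: +43.6563
  t42: +5.8856
  t43: +0.5665
  t44: +1.9043
  t45: +0.8039
  t46: +1.1357
  t47: +0.7425
  t48: +15.3706
  t49: +0.8185
Σ = +271.0115 → |volume| = 271.01

Directed edges: 147 total; 9 unmatched, e.g. (-1.43,2.52,-0.46)→(-0.46,2.93,0.28) → open.


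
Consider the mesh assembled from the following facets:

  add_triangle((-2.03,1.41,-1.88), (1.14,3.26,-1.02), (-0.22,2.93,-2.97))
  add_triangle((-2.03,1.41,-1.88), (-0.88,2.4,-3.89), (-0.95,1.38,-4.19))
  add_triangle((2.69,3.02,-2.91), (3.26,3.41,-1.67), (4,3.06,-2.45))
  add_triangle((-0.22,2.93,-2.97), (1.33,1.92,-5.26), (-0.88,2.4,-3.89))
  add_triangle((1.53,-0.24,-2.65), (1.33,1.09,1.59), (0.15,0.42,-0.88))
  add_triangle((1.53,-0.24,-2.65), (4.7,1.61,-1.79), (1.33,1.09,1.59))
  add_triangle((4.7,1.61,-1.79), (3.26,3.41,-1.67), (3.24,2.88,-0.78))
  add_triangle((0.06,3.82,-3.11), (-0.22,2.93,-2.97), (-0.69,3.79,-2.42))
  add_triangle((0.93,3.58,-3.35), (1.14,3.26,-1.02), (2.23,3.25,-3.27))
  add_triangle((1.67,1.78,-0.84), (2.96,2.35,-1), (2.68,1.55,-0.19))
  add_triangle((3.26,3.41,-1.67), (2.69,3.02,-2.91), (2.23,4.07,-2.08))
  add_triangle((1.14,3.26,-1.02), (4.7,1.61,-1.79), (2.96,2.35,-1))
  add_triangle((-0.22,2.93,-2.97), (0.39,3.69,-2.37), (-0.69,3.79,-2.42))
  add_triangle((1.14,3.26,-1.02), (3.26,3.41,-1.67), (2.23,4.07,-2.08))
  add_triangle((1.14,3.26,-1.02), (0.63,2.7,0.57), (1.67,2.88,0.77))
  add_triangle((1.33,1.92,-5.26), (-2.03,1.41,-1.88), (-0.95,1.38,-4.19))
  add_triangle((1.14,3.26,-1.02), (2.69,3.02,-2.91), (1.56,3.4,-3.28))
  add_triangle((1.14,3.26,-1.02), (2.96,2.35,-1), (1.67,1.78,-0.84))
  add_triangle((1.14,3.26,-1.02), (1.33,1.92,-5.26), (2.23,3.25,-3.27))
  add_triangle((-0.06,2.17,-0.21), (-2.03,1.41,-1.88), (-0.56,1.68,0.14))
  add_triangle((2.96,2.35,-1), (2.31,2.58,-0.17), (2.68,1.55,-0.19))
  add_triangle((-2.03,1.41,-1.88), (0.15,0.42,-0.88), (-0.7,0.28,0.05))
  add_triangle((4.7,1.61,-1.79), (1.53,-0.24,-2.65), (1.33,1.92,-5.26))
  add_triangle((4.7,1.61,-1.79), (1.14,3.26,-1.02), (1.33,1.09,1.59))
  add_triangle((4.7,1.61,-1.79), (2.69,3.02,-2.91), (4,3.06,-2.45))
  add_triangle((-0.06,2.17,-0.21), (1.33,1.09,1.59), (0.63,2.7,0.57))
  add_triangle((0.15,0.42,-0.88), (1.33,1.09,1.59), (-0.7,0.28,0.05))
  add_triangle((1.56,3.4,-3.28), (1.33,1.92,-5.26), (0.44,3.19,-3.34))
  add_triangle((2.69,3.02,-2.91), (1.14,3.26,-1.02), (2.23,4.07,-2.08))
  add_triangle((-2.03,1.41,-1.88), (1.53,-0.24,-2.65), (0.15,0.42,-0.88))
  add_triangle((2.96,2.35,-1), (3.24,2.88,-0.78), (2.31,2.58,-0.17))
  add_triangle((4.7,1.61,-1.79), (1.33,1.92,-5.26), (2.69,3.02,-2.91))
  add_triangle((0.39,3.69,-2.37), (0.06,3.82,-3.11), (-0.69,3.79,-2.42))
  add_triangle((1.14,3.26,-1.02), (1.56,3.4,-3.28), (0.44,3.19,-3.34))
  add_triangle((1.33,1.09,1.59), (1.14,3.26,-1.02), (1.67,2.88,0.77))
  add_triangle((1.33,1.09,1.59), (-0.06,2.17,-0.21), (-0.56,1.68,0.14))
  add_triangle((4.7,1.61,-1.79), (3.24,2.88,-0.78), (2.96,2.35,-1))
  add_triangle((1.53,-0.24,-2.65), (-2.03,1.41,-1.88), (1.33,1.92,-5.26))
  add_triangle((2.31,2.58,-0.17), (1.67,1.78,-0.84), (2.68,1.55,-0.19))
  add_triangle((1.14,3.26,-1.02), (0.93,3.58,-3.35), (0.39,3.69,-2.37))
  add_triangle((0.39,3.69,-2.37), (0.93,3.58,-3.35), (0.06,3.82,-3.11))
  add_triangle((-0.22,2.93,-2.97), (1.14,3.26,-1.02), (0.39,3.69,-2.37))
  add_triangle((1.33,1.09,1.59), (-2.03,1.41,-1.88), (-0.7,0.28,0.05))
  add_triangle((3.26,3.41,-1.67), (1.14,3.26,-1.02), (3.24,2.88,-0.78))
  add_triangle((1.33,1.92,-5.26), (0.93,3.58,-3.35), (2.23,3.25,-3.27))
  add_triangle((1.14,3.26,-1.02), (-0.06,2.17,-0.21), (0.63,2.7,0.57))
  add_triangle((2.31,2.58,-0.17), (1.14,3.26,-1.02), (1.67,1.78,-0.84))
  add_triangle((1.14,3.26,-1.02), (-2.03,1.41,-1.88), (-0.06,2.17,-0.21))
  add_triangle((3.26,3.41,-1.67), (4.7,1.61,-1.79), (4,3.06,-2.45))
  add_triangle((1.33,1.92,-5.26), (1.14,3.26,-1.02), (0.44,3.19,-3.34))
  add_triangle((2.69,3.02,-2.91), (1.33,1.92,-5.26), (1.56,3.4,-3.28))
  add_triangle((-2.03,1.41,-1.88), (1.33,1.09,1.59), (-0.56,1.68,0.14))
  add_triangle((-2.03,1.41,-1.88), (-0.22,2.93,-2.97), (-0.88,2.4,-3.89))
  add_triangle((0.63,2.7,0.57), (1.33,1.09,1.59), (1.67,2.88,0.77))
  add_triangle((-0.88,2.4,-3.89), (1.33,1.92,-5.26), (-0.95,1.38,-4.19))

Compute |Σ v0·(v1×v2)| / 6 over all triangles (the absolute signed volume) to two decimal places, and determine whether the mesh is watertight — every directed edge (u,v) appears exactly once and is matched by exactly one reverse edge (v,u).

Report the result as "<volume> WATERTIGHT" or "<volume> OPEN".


42.64 OPEN

Per-triangle v0·(v1×v2)/6:
  t1: +1.8417
  t2: +1.2541
  t3: +0.9806
  t4: +2.1815
  t5: -0.6457
  t6: +0.2275
  t7: +1.4095
  t8: +0.3917
  t9: +1.7189
  t10: -0.0817
  t11: +1.3411
  t12: -0.8993
  t13: -0.7344
  t14: +0.6417
  t15: +0.7948
  t16: -1.6032
  t17: +1.5713
  t18: +0.1782
  t19: -1.9620
  t20: +0.5417
  t21: +0.4373
  t22: -0.0528
  t23: +5.2166
  t24: +5.0036
  t25: +0.9726
  t26: +0.0232
  t27: -0.2589
  t28: +2.0436
  t29: +0.1453
  t30: -0.4377
  t31: -0.0231
  t32: +5.6511
  t33: +0.4433
  t34: +1.2855
  t35: +0.1660
  t36: +0.4638
  t37: -0.2986
  t38: +2.1060
  t39: -0.3987
  t40: +0.8783
  t41: +0.4448
  t42: -0.1825
  t43: +0.5008
  t44: +0.8677
  t45: +2.7501
  t46: +0.5494
  t47: -0.5792
  t48: +1.2830
  t49: +1.0974
  t50: -2.5481
  t51: +2.5197
  t52: -0.2922
  t53: +1.2152
  t54: +0.5323
  t55: +1.9706
Σ = +42.6436 → |volume| = 42.64

Directed edges: 165 total; 7 unmatched, e.g. (-0.22,2.93,-2.97)→(1.33,1.92,-5.26) → open.


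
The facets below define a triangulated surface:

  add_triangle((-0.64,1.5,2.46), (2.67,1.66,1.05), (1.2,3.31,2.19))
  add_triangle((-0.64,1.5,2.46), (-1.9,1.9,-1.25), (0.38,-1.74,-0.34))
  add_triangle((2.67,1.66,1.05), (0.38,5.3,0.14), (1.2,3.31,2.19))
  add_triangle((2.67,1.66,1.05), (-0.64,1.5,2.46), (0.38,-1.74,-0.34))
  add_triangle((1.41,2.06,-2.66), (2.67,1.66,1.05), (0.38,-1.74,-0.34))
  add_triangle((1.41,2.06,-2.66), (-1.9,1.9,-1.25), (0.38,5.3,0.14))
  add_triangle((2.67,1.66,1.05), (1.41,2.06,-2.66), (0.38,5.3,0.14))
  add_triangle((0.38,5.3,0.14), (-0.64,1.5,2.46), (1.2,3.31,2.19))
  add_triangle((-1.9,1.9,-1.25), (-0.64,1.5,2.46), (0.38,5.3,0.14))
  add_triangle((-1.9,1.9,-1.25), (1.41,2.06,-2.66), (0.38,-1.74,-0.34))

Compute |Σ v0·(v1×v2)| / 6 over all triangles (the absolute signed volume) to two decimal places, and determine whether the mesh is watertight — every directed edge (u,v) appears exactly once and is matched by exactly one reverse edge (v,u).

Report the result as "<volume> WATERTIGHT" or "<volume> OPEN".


36.08 WATERTIGHT

Per-triangle v0·(v1×v2)/6:
  t1: +1.6429
  t2: +1.0801
  t3: +3.8823
  t4: +1.9714
  t5: +3.0847
  t6: +6.3321
  t7: +7.2385
  t8: +3.4466
  t9: +5.2120
  t10: +2.1934
Σ = +36.0838 → |volume| = 36.08

Directed edges: 30 total, each appears once with its reverse present → watertight.


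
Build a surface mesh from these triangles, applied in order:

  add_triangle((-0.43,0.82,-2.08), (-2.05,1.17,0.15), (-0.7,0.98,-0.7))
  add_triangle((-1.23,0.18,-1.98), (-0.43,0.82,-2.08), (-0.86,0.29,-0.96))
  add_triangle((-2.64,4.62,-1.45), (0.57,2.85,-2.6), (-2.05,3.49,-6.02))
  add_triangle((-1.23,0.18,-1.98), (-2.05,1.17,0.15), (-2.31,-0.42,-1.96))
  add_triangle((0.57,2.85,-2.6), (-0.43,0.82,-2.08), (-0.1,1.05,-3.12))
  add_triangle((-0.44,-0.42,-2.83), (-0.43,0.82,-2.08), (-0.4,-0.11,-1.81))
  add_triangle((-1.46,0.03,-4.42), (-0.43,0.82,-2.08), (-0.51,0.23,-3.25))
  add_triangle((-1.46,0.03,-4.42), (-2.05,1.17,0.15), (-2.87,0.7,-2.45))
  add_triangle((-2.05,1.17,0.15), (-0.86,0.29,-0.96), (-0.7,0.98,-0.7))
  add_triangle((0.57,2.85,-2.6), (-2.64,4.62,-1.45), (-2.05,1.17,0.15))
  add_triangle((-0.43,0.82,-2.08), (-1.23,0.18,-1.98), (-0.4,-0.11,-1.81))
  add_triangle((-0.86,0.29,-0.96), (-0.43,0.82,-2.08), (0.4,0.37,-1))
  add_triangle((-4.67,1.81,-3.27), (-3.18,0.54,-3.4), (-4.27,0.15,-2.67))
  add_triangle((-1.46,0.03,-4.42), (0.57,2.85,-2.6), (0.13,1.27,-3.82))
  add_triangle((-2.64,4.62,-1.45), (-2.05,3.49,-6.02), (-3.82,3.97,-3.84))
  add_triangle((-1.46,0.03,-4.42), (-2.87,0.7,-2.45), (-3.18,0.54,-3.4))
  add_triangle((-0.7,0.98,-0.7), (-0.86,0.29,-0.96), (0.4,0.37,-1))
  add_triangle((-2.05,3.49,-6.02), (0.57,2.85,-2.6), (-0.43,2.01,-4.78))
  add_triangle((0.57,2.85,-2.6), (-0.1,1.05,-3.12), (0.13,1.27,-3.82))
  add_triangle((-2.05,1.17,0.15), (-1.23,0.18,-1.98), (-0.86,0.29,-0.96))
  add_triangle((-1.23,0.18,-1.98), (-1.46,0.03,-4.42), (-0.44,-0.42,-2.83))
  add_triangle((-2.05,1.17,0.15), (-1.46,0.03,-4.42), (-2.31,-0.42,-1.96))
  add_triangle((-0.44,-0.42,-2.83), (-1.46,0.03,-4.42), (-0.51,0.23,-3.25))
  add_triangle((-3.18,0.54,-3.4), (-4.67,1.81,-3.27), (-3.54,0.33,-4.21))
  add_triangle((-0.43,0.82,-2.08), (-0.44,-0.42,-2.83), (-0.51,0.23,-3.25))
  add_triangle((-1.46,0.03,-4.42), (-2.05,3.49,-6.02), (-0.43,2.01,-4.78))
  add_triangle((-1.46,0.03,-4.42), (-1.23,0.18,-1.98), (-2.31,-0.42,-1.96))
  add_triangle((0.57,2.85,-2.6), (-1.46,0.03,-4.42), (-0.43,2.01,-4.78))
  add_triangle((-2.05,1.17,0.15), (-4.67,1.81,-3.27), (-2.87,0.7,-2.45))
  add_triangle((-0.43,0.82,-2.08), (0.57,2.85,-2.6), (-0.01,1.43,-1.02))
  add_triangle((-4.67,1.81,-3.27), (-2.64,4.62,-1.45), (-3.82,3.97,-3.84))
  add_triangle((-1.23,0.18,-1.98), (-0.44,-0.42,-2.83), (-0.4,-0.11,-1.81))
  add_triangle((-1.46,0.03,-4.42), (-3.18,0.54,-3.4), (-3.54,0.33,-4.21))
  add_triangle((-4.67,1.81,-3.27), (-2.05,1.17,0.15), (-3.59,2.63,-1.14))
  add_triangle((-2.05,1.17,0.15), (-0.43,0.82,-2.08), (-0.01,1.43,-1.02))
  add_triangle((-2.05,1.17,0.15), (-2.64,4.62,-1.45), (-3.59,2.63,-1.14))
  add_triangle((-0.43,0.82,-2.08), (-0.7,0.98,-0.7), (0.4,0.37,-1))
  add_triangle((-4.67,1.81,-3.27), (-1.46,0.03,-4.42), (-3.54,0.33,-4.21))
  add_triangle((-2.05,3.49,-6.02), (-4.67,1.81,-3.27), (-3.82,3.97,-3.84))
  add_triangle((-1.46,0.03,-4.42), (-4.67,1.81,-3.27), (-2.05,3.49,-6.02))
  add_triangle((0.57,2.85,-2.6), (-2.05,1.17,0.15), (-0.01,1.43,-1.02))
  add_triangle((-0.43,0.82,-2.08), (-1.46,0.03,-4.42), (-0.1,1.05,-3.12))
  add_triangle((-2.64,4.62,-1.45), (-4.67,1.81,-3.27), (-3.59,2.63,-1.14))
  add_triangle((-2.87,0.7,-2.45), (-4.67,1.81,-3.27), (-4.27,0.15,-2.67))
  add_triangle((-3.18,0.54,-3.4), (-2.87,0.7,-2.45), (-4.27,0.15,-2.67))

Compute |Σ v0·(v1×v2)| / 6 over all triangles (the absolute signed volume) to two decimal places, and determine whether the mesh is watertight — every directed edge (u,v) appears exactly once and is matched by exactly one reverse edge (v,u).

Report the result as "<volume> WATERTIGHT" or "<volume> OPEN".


Per-triangle v0·(v1×v2)/6:
  t1: +0.2713
  t2: -0.1126
  t3: +8.4101
  t4: -0.8498
  t5: -0.4139
  t6: -0.0552
  t7: +0.2952
  t8: -0.7207
  t9: -0.2544
  t10: -0.9386
  t11: -0.2289
  t12: +0.0242
  t13: +1.5468
  t14: +1.5945
  t15: +5.7717
  t16: -0.2508
  t17: -0.1601
  t18: +2.7250
  t19: -0.2645
  t20: -0.0404
  t21: +0.1256
  t22: +2.1044
  t23: +0.2581
  t24: -0.0185
  t25: -0.0333
  t26: +3.0088
  t27: -0.3878
  t28: -0.3157
  t29: +0.3802
  t30: -0.2676
  t31: +4.0342
  t32: -0.0425
  t33: -0.3617
  t34: +1.1270
  t35: -0.8271
  t36: +1.1658
  t37: +0.1434
  t38: +2.0336
  t39: +6.4386
  t40: +9.0404
  t41: +0.1376
  t42: -0.3576
  t43: +3.4616
  t44: -0.6185
  t45: -0.4021
Σ = +46.1756 → |volume| = 46.18

Directed edges: 135 total; 3 unmatched, e.g. (0.13,1.27,-3.82)→(-1.46,0.03,-4.42) → open.

46.18 OPEN


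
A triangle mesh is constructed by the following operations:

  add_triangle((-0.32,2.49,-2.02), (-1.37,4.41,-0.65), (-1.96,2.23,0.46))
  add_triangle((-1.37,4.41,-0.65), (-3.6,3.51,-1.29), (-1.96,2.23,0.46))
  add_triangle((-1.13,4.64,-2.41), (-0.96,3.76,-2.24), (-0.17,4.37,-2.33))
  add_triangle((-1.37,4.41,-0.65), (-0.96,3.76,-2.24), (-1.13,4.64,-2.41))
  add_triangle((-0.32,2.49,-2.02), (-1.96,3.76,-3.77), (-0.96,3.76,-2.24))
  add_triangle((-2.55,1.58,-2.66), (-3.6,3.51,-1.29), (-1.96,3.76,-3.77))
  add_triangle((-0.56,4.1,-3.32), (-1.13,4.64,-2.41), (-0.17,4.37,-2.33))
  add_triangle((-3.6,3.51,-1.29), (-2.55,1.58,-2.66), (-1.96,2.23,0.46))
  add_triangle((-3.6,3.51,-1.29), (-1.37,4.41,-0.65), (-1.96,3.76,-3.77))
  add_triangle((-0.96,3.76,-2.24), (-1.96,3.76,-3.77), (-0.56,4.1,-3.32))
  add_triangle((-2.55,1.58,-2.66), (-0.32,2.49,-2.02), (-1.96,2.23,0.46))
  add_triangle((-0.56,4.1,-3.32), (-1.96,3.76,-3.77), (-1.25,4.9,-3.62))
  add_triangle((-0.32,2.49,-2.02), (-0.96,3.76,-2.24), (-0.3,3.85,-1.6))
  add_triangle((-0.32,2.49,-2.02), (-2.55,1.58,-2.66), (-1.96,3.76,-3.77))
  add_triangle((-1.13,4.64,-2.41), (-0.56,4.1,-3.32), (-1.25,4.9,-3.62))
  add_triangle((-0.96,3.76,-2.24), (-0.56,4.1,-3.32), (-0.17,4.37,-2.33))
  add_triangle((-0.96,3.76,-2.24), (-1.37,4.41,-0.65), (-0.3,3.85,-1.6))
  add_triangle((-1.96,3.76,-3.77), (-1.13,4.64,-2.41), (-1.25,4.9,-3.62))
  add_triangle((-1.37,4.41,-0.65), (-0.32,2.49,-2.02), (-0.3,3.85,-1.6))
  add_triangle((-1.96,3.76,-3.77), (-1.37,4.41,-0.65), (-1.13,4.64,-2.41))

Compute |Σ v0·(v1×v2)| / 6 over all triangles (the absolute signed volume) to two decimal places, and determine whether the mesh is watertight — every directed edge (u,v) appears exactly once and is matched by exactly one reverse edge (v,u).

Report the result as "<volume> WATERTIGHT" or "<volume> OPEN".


10.91 WATERTIGHT

Per-triangle v0·(v1×v2)/6:
  t1: -1.2767
  t2: +2.1744
  t3: -0.2006
  t4: -0.1219
  t5: +0.6390
  t6: +3.6053
  t7: +0.8028
  t8: +0.2978
  t9: +5.4820
  t10: -1.0166
  t11: -3.1672
  t12: +0.6316
  t13: +0.3669
  t14: +0.1437
  t15: +0.4167
  t16: -0.6034
  t17: +0.9523
  t18: +0.7885
  t19: -0.7444
  t20: +1.7409
Σ = +10.9110 → |volume| = 10.91

Directed edges: 60 total, each appears once with its reverse present → watertight.
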